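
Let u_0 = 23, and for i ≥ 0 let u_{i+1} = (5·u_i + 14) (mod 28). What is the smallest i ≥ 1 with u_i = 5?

3

We have u_0 = 23, u_1 = 17, u_2 = 15, u_3 = 5, u_4 = 11, u_5 = 13, u_6 = 23.
The sequence repeats with period 6.
The value 5 first appears (with i ≥ 1) at u_3.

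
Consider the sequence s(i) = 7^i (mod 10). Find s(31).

Computing terms: s(1) = 7, s(2) = 9, s(3) = 3, s(4) = 1, s(5) = 7.
The sequence repeats with period 4.
(31 - 1) mod 4 = 2, so s(31) = s(3) = 3.

3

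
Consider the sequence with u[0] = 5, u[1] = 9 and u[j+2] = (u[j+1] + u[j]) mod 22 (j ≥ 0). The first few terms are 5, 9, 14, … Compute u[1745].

u[0] = 5, u[1] = 9, u[2] = 14, u[3] = 1, u[4] = 15, u[5] = 16, u[6] = 9, u[7] = 3, u[8] = 12, u[9] = 15, u[10] = 5, u[11] = 20, u[12] = 3, u[13] = 1, u[14] = 4, u[15] = 5, u[16] = 9.
Since (u[15], u[16]) = (u[0], u[1]) = (5, 9) (two consecutive terms determine the rest), the sequence is periodic with period 15.
So u[1745] = u[0 + ((1745-0) mod 15)] = u[5] = 16.

16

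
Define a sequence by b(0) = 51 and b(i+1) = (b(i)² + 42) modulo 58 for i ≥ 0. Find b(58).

29

Computing terms: b(0) = 51,  b(1) = 33,  b(2) = 29,  b(3) = 13,  b(4) = 37,  b(5) = 19,  b(6) = 55,  b(7) = 51.
Since b(7) = b(0) = 51, the sequence is periodic with period 7.
(58 - 0) mod 7 = 2, so b(58) = b(2) = 29.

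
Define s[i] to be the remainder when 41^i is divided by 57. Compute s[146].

We have s[1] = 41; s[2] = 28; s[3] = 8; s[4] = 43; s[5] = 53; s[6] = 7; s[7] = 2; s[8] = 25; s[9] = 56; s[10] = 16; s[11] = 29; s[12] = 49; s[13] = 14; s[14] = 4; s[15] = 50; s[16] = 55; s[17] = 32; s[18] = 1; s[19] = 41.
Since s[19] = s[1] = 41, the sequence is periodic with period 18.
So s[146] = s[1 + ((146-1) mod 18)] = s[2] = 28.

28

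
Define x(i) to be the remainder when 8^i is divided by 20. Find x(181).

8

x(0) = 1,  x(1) = 8,  x(2) = 4,  x(3) = 12,  x(4) = 16,  x(5) = 8.
Since x(5) = x(1) = 8, the sequence is eventually periodic: after a pre-period of length 1 it cycles with period 4.
For i ≥ 1, x(i) depends only on (i - 1) mod 4. (181 - 1) mod 4 = 0, so x(181) = x(1) = 8.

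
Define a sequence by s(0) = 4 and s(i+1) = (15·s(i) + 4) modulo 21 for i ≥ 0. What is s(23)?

s(0) = 4, s(1) = 1, s(2) = 19, s(3) = 16, s(4) = 13, s(5) = 10, s(6) = 7, s(7) = 4.
The sequence repeats with period 7.
(23 - 0) mod 7 = 2, so s(23) = s(2) = 19.

19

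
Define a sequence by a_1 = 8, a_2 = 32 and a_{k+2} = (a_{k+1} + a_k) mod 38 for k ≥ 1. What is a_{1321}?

Computing terms: a_1 = 8; a_2 = 32; a_3 = 2; a_4 = 34; a_5 = 36; a_6 = 32; a_7 = 30; a_8 = 24; a_9 = 16; a_{10} = 2; a_{11} = 18; a_{12} = 20; a_{13} = 0; a_{14} = 20; a_{15} = 20; a_{16} = 2; a_{17} = 22; a_{18} = 24; a_{19} = 8; a_{20} = 32.
Since (a_{19}, a_{20}) = (a_1, a_2) = (8, 32) (two consecutive terms determine the rest), the sequence is periodic with period 18.
So a_{1321} = a_{1 + ((1321-1) mod 18)} = a_7 = 30.

30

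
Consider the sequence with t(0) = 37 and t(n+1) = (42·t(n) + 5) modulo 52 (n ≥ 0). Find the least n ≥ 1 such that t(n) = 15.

We have t(0) = 37, t(1) = 51, t(2) = 15, t(3) = 11, t(4) = 51.
Since t(4) = t(1) = 51, the sequence is eventually periodic: after a pre-period of length 1 it cycles with period 3.
The value 15 first appears (with n ≥ 1) at t(2).

2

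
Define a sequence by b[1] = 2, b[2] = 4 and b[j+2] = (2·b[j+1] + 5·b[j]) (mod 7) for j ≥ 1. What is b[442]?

Listing terms: b[1] = 2, b[2] = 4, b[3] = 4, b[4] = 0, b[5] = 6, b[6] = 5, b[7] = 5, b[8] = 0, b[9] = 4, b[10] = 1, b[11] = 1, b[12] = 0, b[13] = 5, b[14] = 3, b[15] = 3, b[16] = 0, b[17] = 1, b[18] = 2, b[19] = 2, b[20] = 0, b[21] = 3, b[22] = 6, b[23] = 6, b[24] = 0, b[25] = 2, b[26] = 4.
Since (b[25], b[26]) = (b[1], b[2]) = (2, 4) (two consecutive terms determine the rest), the sequence is periodic with period 24.
So b[442] = b[1 + ((442-1) mod 24)] = b[10] = 1.

1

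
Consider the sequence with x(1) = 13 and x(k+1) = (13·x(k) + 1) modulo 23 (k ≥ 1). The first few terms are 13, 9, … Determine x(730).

Computing terms: x(1) = 13,  x(2) = 9,  x(3) = 3,  x(4) = 17,  x(5) = 15,  x(6) = 12,  x(7) = 19,  x(8) = 18,  x(9) = 5,  x(10) = 20,  x(11) = 8,  x(12) = 13.
The sequence repeats with period 11.
(730 - 1) mod 11 = 3, so x(730) = x(4) = 17.

17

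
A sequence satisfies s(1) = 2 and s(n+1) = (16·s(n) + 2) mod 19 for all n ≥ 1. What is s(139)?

s(1) = 2, s(2) = 15, s(3) = 14, s(4) = 17, s(5) = 8, s(6) = 16, s(7) = 11, s(8) = 7, s(9) = 0, s(10) = 2.
The sequence repeats with period 9.
(139 - 1) mod 9 = 3, so s(139) = s(4) = 17.

17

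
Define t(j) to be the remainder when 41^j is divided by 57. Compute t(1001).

29

Listing terms: t(1) = 41; t(2) = 28; t(3) = 8; t(4) = 43; t(5) = 53; t(6) = 7; t(7) = 2; t(8) = 25; t(9) = 56; t(10) = 16; t(11) = 29; t(12) = 49; t(13) = 14; t(14) = 4; t(15) = 50; t(16) = 55; t(17) = 32; t(18) = 1; t(19) = 41.
The sequence repeats with period 18.
So t(1001) = t(1 + ((1001-1) mod 18)) = t(11) = 29.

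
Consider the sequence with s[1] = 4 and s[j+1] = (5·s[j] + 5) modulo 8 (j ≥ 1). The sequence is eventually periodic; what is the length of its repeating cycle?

s[1] = 4,  s[2] = 1,  s[3] = 2,  s[4] = 7,  s[5] = 0,  s[6] = 5,  s[7] = 6,  s[8] = 3,  s[9] = 4.
Since s[9] = s[1] = 4, the sequence is periodic with period 8.

8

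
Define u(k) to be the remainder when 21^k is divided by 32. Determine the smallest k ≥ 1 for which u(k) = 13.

3

u(0) = 1,  u(1) = 21,  u(2) = 25,  u(3) = 13,  u(4) = 17,  u(5) = 5,  u(6) = 9,  u(7) = 29,  u(8) = 1.
The sequence repeats with period 8.
The value 13 first appears (with k ≥ 1) at u(3).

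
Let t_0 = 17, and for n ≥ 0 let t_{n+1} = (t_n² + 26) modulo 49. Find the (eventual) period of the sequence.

3

Listing terms: t_0 = 17,  t_1 = 21,  t_2 = 26,  t_3 = 16,  t_4 = 37,  t_5 = 23,  t_6 = 16.
Since t_6 = t_3 = 16, the sequence is eventually periodic: after a pre-period of length 3 it cycles with period 3.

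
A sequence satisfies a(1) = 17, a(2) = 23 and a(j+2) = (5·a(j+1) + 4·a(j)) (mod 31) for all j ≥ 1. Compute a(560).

We have a(1) = 17,  a(2) = 23,  a(3) = 28,  a(4) = 15,  a(5) = 1,  a(6) = 3,  a(7) = 19,  a(8) = 14,  a(9) = 22,  a(10) = 11,  a(11) = 19,  a(12) = 15,  a(13) = 27,  a(14) = 9,  a(15) = 29,  a(16) = 26,  a(17) = 29,  a(18) = 1,  a(19) = 28,  a(20) = 20,  a(21) = 26,  a(22) = 24,  a(23) = 7,  a(24) = 7,  a(25) = 1,  a(26) = 2,  a(27) = 14,  a(28) = 16,  a(29) = 12,  a(30) = 0,  a(31) = 17,  a(32) = 23.
The sequence repeats with period 30.
(560 - 1) mod 30 = 19, so a(560) = a(20) = 20.

20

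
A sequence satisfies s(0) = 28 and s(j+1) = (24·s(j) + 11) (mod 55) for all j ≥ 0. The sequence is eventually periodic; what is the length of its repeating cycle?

10

Computing terms: s(0) = 28, s(1) = 23, s(2) = 13, s(3) = 48, s(4) = 8, s(5) = 38, s(6) = 43, s(7) = 53, s(8) = 18, s(9) = 3, s(10) = 28.
The sequence repeats with period 10.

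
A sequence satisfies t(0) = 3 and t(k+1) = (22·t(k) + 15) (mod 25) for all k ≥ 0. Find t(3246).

7

t(0) = 3, t(1) = 6, t(2) = 22, t(3) = 24, t(4) = 18, t(5) = 11, t(6) = 7, t(7) = 19, t(8) = 8, t(9) = 16, t(10) = 17, t(11) = 14, t(12) = 23, t(13) = 21, t(14) = 2, t(15) = 9, t(16) = 13, t(17) = 1, t(18) = 12, t(19) = 4, t(20) = 3.
The sequence repeats with period 20.
So t(3246) = t(0 + ((3246-0) mod 20)) = t(6) = 7.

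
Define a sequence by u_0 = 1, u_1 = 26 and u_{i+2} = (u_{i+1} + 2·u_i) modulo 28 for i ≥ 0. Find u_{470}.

0

We have u_0 = 1, u_1 = 26, u_2 = 0, u_3 = 24, u_4 = 24, u_5 = 16, u_6 = 8, u_7 = 12, u_8 = 0, u_9 = 24.
Since (u_8, u_9) = (u_2, u_3) = (0, 24) (two consecutive terms determine the rest), the sequence is eventually periodic: after a pre-period of length 2 it cycles with period 6.
For i ≥ 2, u_i depends only on (i - 2) mod 6. (470 - 2) mod 6 = 0, so u_{470} = u_2 = 0.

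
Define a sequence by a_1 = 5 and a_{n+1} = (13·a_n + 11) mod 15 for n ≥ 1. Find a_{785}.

10

We have a_1 = 5; a_2 = 1; a_3 = 9; a_4 = 8; a_5 = 10; a_6 = 6; a_7 = 14; a_8 = 13; a_9 = 0; a_{10} = 11; a_{11} = 4; a_{12} = 3; a_{13} = 5.
Since a_{13} = a_1 = 5, the sequence is periodic with period 12.
So a_{785} = a_{1 + ((785-1) mod 12)} = a_5 = 10.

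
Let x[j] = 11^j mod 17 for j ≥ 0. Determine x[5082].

x[0] = 1,  x[1] = 11,  x[2] = 2,  x[3] = 5,  x[4] = 4,  x[5] = 10,  x[6] = 8,  x[7] = 3,  x[8] = 16,  x[9] = 6,  x[10] = 15,  x[11] = 12,  x[12] = 13,  x[13] = 7,  x[14] = 9,  x[15] = 14,  x[16] = 1.
The sequence repeats with period 16.
So x[5082] = x[0 + ((5082-0) mod 16)] = x[10] = 15.

15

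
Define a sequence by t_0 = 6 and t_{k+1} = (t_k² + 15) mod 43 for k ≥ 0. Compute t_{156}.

24

We have t_0 = 6; t_1 = 8; t_2 = 36; t_3 = 21; t_4 = 26; t_5 = 3; t_6 = 24; t_7 = 32; t_8 = 7; t_9 = 21.
Since t_9 = t_3 = 21, the sequence is eventually periodic: after a pre-period of length 3 it cycles with period 6.
For k ≥ 3, t_k depends only on (k - 3) mod 6. (156 - 3) mod 6 = 3, so t_{156} = t_6 = 24.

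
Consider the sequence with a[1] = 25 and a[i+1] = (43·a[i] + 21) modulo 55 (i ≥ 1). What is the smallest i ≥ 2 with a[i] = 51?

2

Computing terms: a[1] = 25; a[2] = 51; a[3] = 14; a[4] = 18; a[5] = 25.
Since a[5] = a[1] = 25, the sequence is periodic with period 4.
The value 51 first appears (with i ≥ 2) at a[2].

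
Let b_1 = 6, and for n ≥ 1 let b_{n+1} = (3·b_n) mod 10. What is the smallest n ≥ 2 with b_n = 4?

3

We have b_1 = 6; b_2 = 8; b_3 = 4; b_4 = 2; b_5 = 6.
Since b_5 = b_1 = 6, the sequence is periodic with period 4.
The value 4 first appears (with n ≥ 2) at b_3.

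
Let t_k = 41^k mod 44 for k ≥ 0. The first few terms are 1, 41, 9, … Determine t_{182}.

Listing terms: t_0 = 1; t_1 = 41; t_2 = 9; t_3 = 17; t_4 = 37; t_5 = 21; t_6 = 25; t_7 = 13; t_8 = 5; t_9 = 29; t_{10} = 1.
The sequence repeats with period 10.
So t_{182} = t_{0 + ((182-0) mod 10)} = t_2 = 9.

9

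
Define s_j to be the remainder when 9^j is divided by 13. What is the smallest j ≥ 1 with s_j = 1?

Computing terms: s_0 = 1, s_1 = 9, s_2 = 3, s_3 = 1.
The sequence repeats with period 3.
The value 1 next appears (with j ≥ 1) at s_3.

3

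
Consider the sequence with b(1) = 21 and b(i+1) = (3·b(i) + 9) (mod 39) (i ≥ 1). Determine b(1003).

Listing terms: b(1) = 21, b(2) = 33, b(3) = 30, b(4) = 21.
The sequence repeats with period 3.
(1003 - 1) mod 3 = 0, so b(1003) = b(1) = 21.

21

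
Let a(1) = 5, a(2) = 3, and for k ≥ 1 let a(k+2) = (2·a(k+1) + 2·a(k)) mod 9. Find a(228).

7

a(1) = 5, a(2) = 3, a(3) = 7, a(4) = 2, a(5) = 0, a(6) = 4, a(7) = 8, a(8) = 6, a(9) = 1, a(10) = 5, a(11) = 3.
The sequence repeats with period 9.
(228 - 1) mod 9 = 2, so a(228) = a(3) = 7.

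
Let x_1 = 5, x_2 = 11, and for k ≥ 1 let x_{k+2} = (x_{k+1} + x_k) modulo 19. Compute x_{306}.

6

Listing terms: x_1 = 5; x_2 = 11; x_3 = 16; x_4 = 8; x_5 = 5; x_6 = 13; x_7 = 18; x_8 = 12; x_9 = 11; x_{10} = 4; x_{11} = 15; x_{12} = 0; x_{13} = 15; x_{14} = 15; x_{15} = 11; x_{16} = 7; x_{17} = 18; x_{18} = 6; x_{19} = 5; x_{20} = 11.
The sequence repeats with period 18.
So x_{306} = x_{1 + ((306-1) mod 18)} = x_{18} = 6.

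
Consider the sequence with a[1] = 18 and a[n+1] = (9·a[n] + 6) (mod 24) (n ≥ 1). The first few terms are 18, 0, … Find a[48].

Computing terms: a[1] = 18,  a[2] = 0,  a[3] = 6,  a[4] = 12,  a[5] = 18.
Since a[5] = a[1] = 18, the sequence is periodic with period 4.
So a[48] = a[1 + ((48-1) mod 4)] = a[4] = 12.

12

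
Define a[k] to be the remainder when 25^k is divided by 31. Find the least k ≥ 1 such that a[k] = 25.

Computing terms: a[0] = 1; a[1] = 25; a[2] = 5; a[3] = 1.
The sequence repeats with period 3.
The value 25 first appears (with k ≥ 1) at a[1].

1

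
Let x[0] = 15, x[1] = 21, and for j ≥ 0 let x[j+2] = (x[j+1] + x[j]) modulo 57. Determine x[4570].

9

Listing terms: x[0] = 15,  x[1] = 21,  x[2] = 36,  x[3] = 0,  x[4] = 36,  x[5] = 36,  x[6] = 15,  x[7] = 51,  x[8] = 9,  x[9] = 3,  x[10] = 12,  x[11] = 15,  x[12] = 27,  x[13] = 42,  x[14] = 12,  x[15] = 54,  x[16] = 9,  x[17] = 6,  x[18] = 15,  x[19] = 21.
The sequence repeats with period 18.
So x[4570] = x[0 + ((4570-0) mod 18)] = x[16] = 9.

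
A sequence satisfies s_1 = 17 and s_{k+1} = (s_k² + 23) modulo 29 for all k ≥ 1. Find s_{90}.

Computing terms: s_1 = 17; s_2 = 22; s_3 = 14; s_4 = 16; s_5 = 18; s_6 = 28; s_7 = 24; s_8 = 19; s_9 = 7; s_{10} = 14.
Since s_{10} = s_3 = 14, the sequence is eventually periodic: after a pre-period of length 2 it cycles with period 7.
For k ≥ 3, s_k depends only on (k - 3) mod 7. (90 - 3) mod 7 = 3, so s_{90} = s_6 = 28.

28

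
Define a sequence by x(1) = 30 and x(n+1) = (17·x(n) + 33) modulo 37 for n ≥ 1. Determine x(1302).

29

Computing terms: x(1) = 30,  x(2) = 25,  x(3) = 14,  x(4) = 12,  x(5) = 15,  x(6) = 29,  x(7) = 8,  x(8) = 21,  x(9) = 20,  x(10) = 3,  x(11) = 10,  x(12) = 18,  x(13) = 6,  x(14) = 24,  x(15) = 34,  x(16) = 19,  x(17) = 23,  x(18) = 17,  x(19) = 26,  x(20) = 31,  x(21) = 5,  x(22) = 7,  x(23) = 4,  x(24) = 27,  x(25) = 11,  x(26) = 35,  x(27) = 36,  x(28) = 16,  x(29) = 9,  x(30) = 1,  x(31) = 13,  x(32) = 32,  x(33) = 22,  x(34) = 0,  x(35) = 33,  x(36) = 2,  x(37) = 30.
The sequence repeats with period 36.
So x(1302) = x(1 + ((1302-1) mod 36)) = x(6) = 29.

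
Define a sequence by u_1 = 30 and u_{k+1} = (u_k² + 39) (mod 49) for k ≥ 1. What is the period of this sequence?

4

u_1 = 30,  u_2 = 8,  u_3 = 5,  u_4 = 15,  u_5 = 19,  u_6 = 8.
Since u_6 = u_2 = 8, the sequence is eventually periodic: after a pre-period of length 1 it cycles with period 4.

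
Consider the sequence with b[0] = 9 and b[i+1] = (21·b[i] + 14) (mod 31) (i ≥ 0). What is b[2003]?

3

Listing terms: b[0] = 9, b[1] = 17, b[2] = 30, b[3] = 24, b[4] = 22, b[5] = 11, b[6] = 28, b[7] = 13, b[8] = 8, b[9] = 27, b[10] = 23, b[11] = 1, b[12] = 4, b[13] = 5, b[14] = 26, b[15] = 2, b[16] = 25, b[17] = 12, b[18] = 18, b[19] = 20, b[20] = 0, b[21] = 14, b[22] = 29, b[23] = 3, b[24] = 15, b[25] = 19, b[26] = 10, b[27] = 7, b[28] = 6, b[29] = 16, b[30] = 9.
Since b[30] = b[0] = 9, the sequence is periodic with period 30.
(2003 - 0) mod 30 = 23, so b[2003] = b[23] = 3.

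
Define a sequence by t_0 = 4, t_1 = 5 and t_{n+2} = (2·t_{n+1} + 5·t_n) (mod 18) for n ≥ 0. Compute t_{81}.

Listing terms: t_0 = 4, t_1 = 5, t_2 = 12, t_3 = 13, t_4 = 14, t_5 = 3, t_6 = 4, t_7 = 5.
Since (t_6, t_7) = (t_0, t_1) = (4, 5) (two consecutive terms determine the rest), the sequence is periodic with period 6.
So t_{81} = t_{0 + ((81-0) mod 6)} = t_3 = 13.

13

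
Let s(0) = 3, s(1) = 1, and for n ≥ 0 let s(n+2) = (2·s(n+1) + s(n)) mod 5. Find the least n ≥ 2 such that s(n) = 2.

4

Computing terms: s(0) = 3,  s(1) = 1,  s(2) = 0,  s(3) = 1,  s(4) = 2,  s(5) = 0,  s(6) = 2,  s(7) = 4,  s(8) = 0,  s(9) = 4,  s(10) = 3,  s(11) = 0,  s(12) = 3,  s(13) = 1.
Since (s(12), s(13)) = (s(0), s(1)) = (3, 1) (two consecutive terms determine the rest), the sequence is periodic with period 12.
The value 2 first appears (with n ≥ 2) at s(4).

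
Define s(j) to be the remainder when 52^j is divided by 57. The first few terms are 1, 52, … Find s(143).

We have s(0) = 1; s(1) = 52; s(2) = 25; s(3) = 46; s(4) = 55; s(5) = 10; s(6) = 7; s(7) = 22; s(8) = 4; s(9) = 37; s(10) = 43; s(11) = 13; s(12) = 49; s(13) = 40; s(14) = 28; s(15) = 31; s(16) = 16; s(17) = 34; s(18) = 1.
The sequence repeats with period 18.
So s(143) = s(0 + ((143-0) mod 18)) = s(17) = 34.

34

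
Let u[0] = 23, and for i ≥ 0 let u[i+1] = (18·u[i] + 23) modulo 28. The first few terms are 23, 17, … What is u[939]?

9

u[0] = 23; u[1] = 17; u[2] = 21; u[3] = 9; u[4] = 17.
Since u[4] = u[1] = 17, the sequence is eventually periodic: after a pre-period of length 1 it cycles with period 3.
For i ≥ 1, u[i] depends only on (i - 1) mod 3. (939 - 1) mod 3 = 2, so u[939] = u[3] = 9.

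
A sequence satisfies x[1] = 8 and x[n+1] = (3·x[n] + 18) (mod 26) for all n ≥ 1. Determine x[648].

We have x[1] = 8,  x[2] = 16,  x[3] = 14,  x[4] = 8.
The sequence repeats with period 3.
So x[648] = x[1 + ((648-1) mod 3)] = x[3] = 14.

14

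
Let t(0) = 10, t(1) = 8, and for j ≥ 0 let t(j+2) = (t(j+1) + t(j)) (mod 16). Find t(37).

Listing terms: t(0) = 10, t(1) = 8, t(2) = 2, t(3) = 10, t(4) = 12, t(5) = 6, t(6) = 2, t(7) = 8, t(8) = 10, t(9) = 2, t(10) = 12, t(11) = 14, t(12) = 10, t(13) = 8.
The sequence repeats with period 12.
(37 - 0) mod 12 = 1, so t(37) = t(1) = 8.

8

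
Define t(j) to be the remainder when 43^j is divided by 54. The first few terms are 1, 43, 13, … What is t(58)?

7

Listing terms: t(0) = 1, t(1) = 43, t(2) = 13, t(3) = 19, t(4) = 7, t(5) = 31, t(6) = 37, t(7) = 25, t(8) = 49, t(9) = 1.
The sequence repeats with period 9.
So t(58) = t(0 + ((58-0) mod 9)) = t(4) = 7.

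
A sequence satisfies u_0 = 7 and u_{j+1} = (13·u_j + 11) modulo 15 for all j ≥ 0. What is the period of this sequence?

3

We have u_0 = 7,  u_1 = 12,  u_2 = 2,  u_3 = 7.
The sequence repeats with period 3.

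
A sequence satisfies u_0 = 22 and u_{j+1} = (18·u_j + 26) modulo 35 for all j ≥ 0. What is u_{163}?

We have u_0 = 22; u_1 = 2; u_2 = 27; u_3 = 22.
The sequence repeats with period 3.
(163 - 0) mod 3 = 1, so u_{163} = u_1 = 2.

2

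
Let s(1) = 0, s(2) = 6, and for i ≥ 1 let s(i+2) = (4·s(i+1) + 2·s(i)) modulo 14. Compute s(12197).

We have s(1) = 0; s(2) = 6; s(3) = 10; s(4) = 10; s(5) = 4; s(6) = 8; s(7) = 12; s(8) = 8; s(9) = 0; s(10) = 2; s(11) = 8; s(12) = 8; s(13) = 6; s(14) = 12; s(15) = 4; s(16) = 12; s(17) = 0; s(18) = 10; s(19) = 12; s(20) = 12; s(21) = 2; s(22) = 4; s(23) = 6; s(24) = 4; s(25) = 0; s(26) = 8; s(27) = 4; s(28) = 4; s(29) = 10; s(30) = 6; s(31) = 2; s(32) = 6; s(33) = 0; s(34) = 12; s(35) = 6; s(36) = 6; s(37) = 8; s(38) = 2; s(39) = 10; s(40) = 2; s(41) = 0; s(42) = 4; s(43) = 2; s(44) = 2; s(45) = 12; s(46) = 10; s(47) = 8; s(48) = 10; s(49) = 0; s(50) = 6.
The sequence repeats with period 48.
So s(12197) = s(1 + ((12197-1) mod 48)) = s(5) = 4.

4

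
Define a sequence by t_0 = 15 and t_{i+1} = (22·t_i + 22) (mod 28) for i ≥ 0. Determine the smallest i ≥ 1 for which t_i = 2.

8

Computing terms: t_0 = 15,  t_1 = 16,  t_2 = 10,  t_3 = 18,  t_4 = 26,  t_5 = 6,  t_6 = 14,  t_7 = 22,  t_8 = 2,  t_9 = 10.
Since t_9 = t_2 = 10, the sequence is eventually periodic: after a pre-period of length 2 it cycles with period 7.
The value 2 first appears (with i ≥ 1) at t_8.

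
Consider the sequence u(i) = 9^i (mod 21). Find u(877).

We have u(1) = 9,  u(2) = 18,  u(3) = 15,  u(4) = 9.
The sequence repeats with period 3.
So u(877) = u(1 + ((877-1) mod 3)) = u(1) = 9.

9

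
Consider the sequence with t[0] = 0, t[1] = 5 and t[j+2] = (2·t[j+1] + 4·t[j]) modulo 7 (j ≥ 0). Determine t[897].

Computing terms: t[0] = 0; t[1] = 5; t[2] = 3; t[3] = 5; t[4] = 1; t[5] = 1; t[6] = 6; t[7] = 2; t[8] = 0; t[9] = 1; t[10] = 2; t[11] = 1; t[12] = 3; t[13] = 3; t[14] = 4; t[15] = 6; t[16] = 0; t[17] = 3; t[18] = 6; t[19] = 3; t[20] = 2; t[21] = 2; t[22] = 5; t[23] = 4; t[24] = 0; t[25] = 2; t[26] = 4; t[27] = 2; t[28] = 6; t[29] = 6; t[30] = 1; t[31] = 5; t[32] = 0; t[33] = 6; t[34] = 5; t[35] = 6; t[36] = 4; t[37] = 4; t[38] = 3; t[39] = 1; t[40] = 0; t[41] = 4; t[42] = 1; t[43] = 4; t[44] = 5; t[45] = 5; t[46] = 2; t[47] = 3; t[48] = 0; t[49] = 5.
Since (t[48], t[49]) = (t[0], t[1]) = (0, 5) (two consecutive terms determine the rest), the sequence is periodic with period 48.
So t[897] = t[0 + ((897-0) mod 48)] = t[33] = 6.

6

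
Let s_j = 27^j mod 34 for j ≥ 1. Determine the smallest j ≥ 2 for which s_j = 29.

We have s_1 = 27, s_2 = 15, s_3 = 31, s_4 = 21, s_5 = 23, s_6 = 9, s_7 = 5, s_8 = 33, s_9 = 7, s_{10} = 19, s_{11} = 3, s_{12} = 13, s_{13} = 11, s_{14} = 25, s_{15} = 29, s_{16} = 1, s_{17} = 27.
The sequence repeats with period 16.
The value 29 first appears (with j ≥ 2) at s_{15}.

15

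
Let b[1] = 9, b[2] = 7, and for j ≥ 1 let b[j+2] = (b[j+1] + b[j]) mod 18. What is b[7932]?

2

b[1] = 9; b[2] = 7; b[3] = 16; b[4] = 5; b[5] = 3; b[6] = 8; b[7] = 11; b[8] = 1; b[9] = 12; b[10] = 13; b[11] = 7; b[12] = 2; b[13] = 9; b[14] = 11; b[15] = 2; b[16] = 13; b[17] = 15; b[18] = 10; b[19] = 7; b[20] = 17; b[21] = 6; b[22] = 5; b[23] = 11; b[24] = 16; b[25] = 9; b[26] = 7.
Since (b[25], b[26]) = (b[1], b[2]) = (9, 7) (two consecutive terms determine the rest), the sequence is periodic with period 24.
(7932 - 1) mod 24 = 11, so b[7932] = b[12] = 2.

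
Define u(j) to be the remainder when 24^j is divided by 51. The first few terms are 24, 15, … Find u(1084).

We have u(1) = 24; u(2) = 15; u(3) = 3; u(4) = 21; u(5) = 45; u(6) = 9; u(7) = 12; u(8) = 33; u(9) = 27; u(10) = 36; u(11) = 48; u(12) = 30; u(13) = 6; u(14) = 42; u(15) = 39; u(16) = 18; u(17) = 24.
Since u(17) = u(1) = 24, the sequence is periodic with period 16.
(1084 - 1) mod 16 = 11, so u(1084) = u(12) = 30.

30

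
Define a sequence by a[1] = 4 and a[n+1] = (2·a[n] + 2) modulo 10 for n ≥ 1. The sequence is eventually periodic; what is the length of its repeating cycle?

4

a[1] = 4,  a[2] = 0,  a[3] = 2,  a[4] = 6,  a[5] = 4.
Since a[5] = a[1] = 4, the sequence is periodic with period 4.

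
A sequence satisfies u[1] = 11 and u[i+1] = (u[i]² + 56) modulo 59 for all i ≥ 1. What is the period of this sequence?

u[1] = 11,  u[2] = 0,  u[3] = 56,  u[4] = 6,  u[5] = 33,  u[6] = 24,  u[7] = 42,  u[8] = 50,  u[9] = 19,  u[10] = 4,  u[11] = 13,  u[12] = 48,  u[13] = 0.
Since u[13] = u[2] = 0, the sequence is eventually periodic: after a pre-period of length 1 it cycles with period 11.

11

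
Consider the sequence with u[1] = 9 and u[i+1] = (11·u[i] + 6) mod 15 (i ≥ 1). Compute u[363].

Listing terms: u[1] = 9,  u[2] = 0,  u[3] = 6,  u[4] = 12,  u[5] = 3,  u[6] = 9.
Since u[6] = u[1] = 9, the sequence is periodic with period 5.
(363 - 1) mod 5 = 2, so u[363] = u[3] = 6.

6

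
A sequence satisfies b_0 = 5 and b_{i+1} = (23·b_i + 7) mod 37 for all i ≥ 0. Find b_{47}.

Computing terms: b_0 = 5,  b_1 = 11,  b_2 = 1,  b_3 = 30,  b_4 = 31,  b_5 = 17,  b_6 = 28,  b_7 = 22,  b_8 = 32,  b_9 = 3,  b_{10} = 2,  b_{11} = 16,  b_{12} = 5.
Since b_{12} = b_0 = 5, the sequence is periodic with period 12.
So b_{47} = b_{0 + ((47-0) mod 12)} = b_{11} = 16.

16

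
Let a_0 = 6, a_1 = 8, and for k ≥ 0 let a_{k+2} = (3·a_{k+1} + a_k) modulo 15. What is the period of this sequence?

12

We have a_0 = 6, a_1 = 8, a_2 = 0, a_3 = 8, a_4 = 9, a_5 = 5, a_6 = 9, a_7 = 2, a_8 = 0, a_9 = 2, a_{10} = 6, a_{11} = 5, a_{12} = 6, a_{13} = 8.
The sequence repeats with period 12.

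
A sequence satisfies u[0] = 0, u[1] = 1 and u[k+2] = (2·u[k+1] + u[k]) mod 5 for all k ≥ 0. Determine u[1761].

0

We have u[0] = 0, u[1] = 1, u[2] = 2, u[3] = 0, u[4] = 2, u[5] = 4, u[6] = 0, u[7] = 4, u[8] = 3, u[9] = 0, u[10] = 3, u[11] = 1, u[12] = 0, u[13] = 1.
Since (u[12], u[13]) = (u[0], u[1]) = (0, 1) (two consecutive terms determine the rest), the sequence is periodic with period 12.
(1761 - 0) mod 12 = 9, so u[1761] = u[9] = 0.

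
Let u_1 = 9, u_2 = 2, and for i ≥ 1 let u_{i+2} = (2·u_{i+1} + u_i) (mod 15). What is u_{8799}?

8

Listing terms: u_1 = 9,  u_2 = 2,  u_3 = 13,  u_4 = 13,  u_5 = 9,  u_6 = 1,  u_7 = 11,  u_8 = 8,  u_9 = 12,  u_{10} = 2,  u_{11} = 1,  u_{12} = 4,  u_{13} = 9,  u_{14} = 7,  u_{15} = 8,  u_{16} = 8,  u_{17} = 9,  u_{18} = 11,  u_{19} = 1,  u_{20} = 13,  u_{21} = 12,  u_{22} = 7,  u_{23} = 11,  u_{24} = 14,  u_{25} = 9,  u_{26} = 2.
The sequence repeats with period 24.
(8799 - 1) mod 24 = 14, so u_{8799} = u_{15} = 8.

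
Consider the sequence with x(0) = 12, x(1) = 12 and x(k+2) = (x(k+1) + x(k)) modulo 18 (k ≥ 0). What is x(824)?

12

Listing terms: x(0) = 12; x(1) = 12; x(2) = 6; x(3) = 0; x(4) = 6; x(5) = 6; x(6) = 12; x(7) = 0; x(8) = 12; x(9) = 12.
The sequence repeats with period 8.
(824 - 0) mod 8 = 0, so x(824) = x(0) = 12.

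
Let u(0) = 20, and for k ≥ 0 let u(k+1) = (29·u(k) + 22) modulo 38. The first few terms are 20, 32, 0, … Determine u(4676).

2

u(0) = 20, u(1) = 32, u(2) = 0, u(3) = 22, u(4) = 14, u(5) = 10, u(6) = 8, u(7) = 26, u(8) = 16, u(9) = 30, u(10) = 18, u(11) = 12, u(12) = 28, u(13) = 36, u(14) = 2, u(15) = 4, u(16) = 24, u(17) = 34, u(18) = 20.
Since u(18) = u(0) = 20, the sequence is periodic with period 18.
(4676 - 0) mod 18 = 14, so u(4676) = u(14) = 2.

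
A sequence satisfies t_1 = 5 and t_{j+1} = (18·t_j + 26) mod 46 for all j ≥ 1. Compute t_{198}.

Listing terms: t_1 = 5; t_2 = 24; t_3 = 44; t_4 = 36; t_5 = 30; t_6 = 14; t_7 = 2; t_8 = 16; t_9 = 38; t_{10} = 20; t_{11} = 18; t_{12} = 28; t_{13} = 24.
Since t_{13} = t_2 = 24, the sequence is eventually periodic: after a pre-period of length 1 it cycles with period 11.
For j ≥ 2, t_j depends only on (j - 2) mod 11. (198 - 2) mod 11 = 9, so t_{198} = t_{11} = 18.

18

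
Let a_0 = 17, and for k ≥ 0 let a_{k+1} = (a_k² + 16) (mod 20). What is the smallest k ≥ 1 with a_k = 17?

3

Computing terms: a_0 = 17,  a_1 = 5,  a_2 = 1,  a_3 = 17.
Since a_3 = a_0 = 17, the sequence is periodic with period 3.
The value 17 next appears (with k ≥ 1) at a_3.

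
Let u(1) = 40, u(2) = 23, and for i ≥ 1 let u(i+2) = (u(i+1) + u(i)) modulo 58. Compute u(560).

We have u(1) = 40,  u(2) = 23,  u(3) = 5,  u(4) = 28,  u(5) = 33,  u(6) = 3,  u(7) = 36,  u(8) = 39,  u(9) = 17,  u(10) = 56,  u(11) = 15,  u(12) = 13,  u(13) = 28,  u(14) = 41,  u(15) = 11,  u(16) = 52,  u(17) = 5,  u(18) = 57,  u(19) = 4,  u(20) = 3,  u(21) = 7,  u(22) = 10,  u(23) = 17,  u(24) = 27,  u(25) = 44,  u(26) = 13,  u(27) = 57,  u(28) = 12,  u(29) = 11,  u(30) = 23,  u(31) = 34,  u(32) = 57,  u(33) = 33,  u(34) = 32,  u(35) = 7,  u(36) = 39,  u(37) = 46,  u(38) = 27,  u(39) = 15,  u(40) = 42,  u(41) = 57,  u(42) = 41,  u(43) = 40,  u(44) = 23.
Since (u(43), u(44)) = (u(1), u(2)) = (40, 23) (two consecutive terms determine the rest), the sequence is periodic with period 42.
(560 - 1) mod 42 = 13, so u(560) = u(14) = 41.

41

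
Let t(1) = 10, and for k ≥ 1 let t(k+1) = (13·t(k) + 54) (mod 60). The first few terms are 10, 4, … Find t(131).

46

Computing terms: t(1) = 10; t(2) = 4; t(3) = 46; t(4) = 52; t(5) = 10.
Since t(5) = t(1) = 10, the sequence is periodic with period 4.
So t(131) = t(1 + ((131-1) mod 4)) = t(3) = 46.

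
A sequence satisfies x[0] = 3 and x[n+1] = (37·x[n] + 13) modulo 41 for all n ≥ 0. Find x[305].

Computing terms: x[0] = 3,  x[1] = 1,  x[2] = 9,  x[3] = 18,  x[4] = 23,  x[5] = 3.
The sequence repeats with period 5.
(305 - 0) mod 5 = 0, so x[305] = x[0] = 3.

3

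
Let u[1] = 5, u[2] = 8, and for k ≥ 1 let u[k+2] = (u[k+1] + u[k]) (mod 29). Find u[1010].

8

Computing terms: u[1] = 5; u[2] = 8; u[3] = 13; u[4] = 21; u[5] = 5; u[6] = 26; u[7] = 2; u[8] = 28; u[9] = 1; u[10] = 0; u[11] = 1; u[12] = 1; u[13] = 2; u[14] = 3; u[15] = 5; u[16] = 8.
Since (u[15], u[16]) = (u[1], u[2]) = (5, 8) (two consecutive terms determine the rest), the sequence is periodic with period 14.
So u[1010] = u[1 + ((1010-1) mod 14)] = u[2] = 8.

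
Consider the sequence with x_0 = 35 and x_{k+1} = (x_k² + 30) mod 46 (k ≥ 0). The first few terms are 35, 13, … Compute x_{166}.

Computing terms: x_0 = 35, x_1 = 13, x_2 = 15, x_3 = 25, x_4 = 11, x_5 = 13.
Since x_5 = x_1 = 13, the sequence is eventually periodic: after a pre-period of length 1 it cycles with period 4.
For k ≥ 1, x_k depends only on (k - 1) mod 4. (166 - 1) mod 4 = 1, so x_{166} = x_2 = 15.

15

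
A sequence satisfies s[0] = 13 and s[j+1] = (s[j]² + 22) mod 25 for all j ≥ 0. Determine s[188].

8

s[0] = 13; s[1] = 16; s[2] = 3; s[3] = 6; s[4] = 8; s[5] = 11; s[6] = 18; s[7] = 21; s[8] = 13.
Since s[8] = s[0] = 13, the sequence is periodic with period 8.
So s[188] = s[0 + ((188-0) mod 8)] = s[4] = 8.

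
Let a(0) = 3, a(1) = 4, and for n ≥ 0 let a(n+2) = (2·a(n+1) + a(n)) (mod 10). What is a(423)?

6

a(0) = 3, a(1) = 4, a(2) = 1, a(3) = 6, a(4) = 3, a(5) = 2, a(6) = 7, a(7) = 6, a(8) = 9, a(9) = 4, a(10) = 7, a(11) = 8, a(12) = 3, a(13) = 4.
Since (a(12), a(13)) = (a(0), a(1)) = (3, 4) (two consecutive terms determine the rest), the sequence is periodic with period 12.
(423 - 0) mod 12 = 3, so a(423) = a(3) = 6.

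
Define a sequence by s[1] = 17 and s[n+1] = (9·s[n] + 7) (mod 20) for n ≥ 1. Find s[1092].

Listing terms: s[1] = 17,  s[2] = 0,  s[3] = 7,  s[4] = 10,  s[5] = 17.
The sequence repeats with period 4.
So s[1092] = s[1 + ((1092-1) mod 4)] = s[4] = 10.

10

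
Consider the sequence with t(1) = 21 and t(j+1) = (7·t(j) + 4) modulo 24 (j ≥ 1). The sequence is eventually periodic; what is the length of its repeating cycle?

6

We have t(1) = 21; t(2) = 7; t(3) = 5; t(4) = 15; t(5) = 13; t(6) = 23; t(7) = 21.
Since t(7) = t(1) = 21, the sequence is periodic with period 6.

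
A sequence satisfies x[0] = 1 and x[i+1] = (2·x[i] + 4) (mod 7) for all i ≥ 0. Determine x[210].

1

We have x[0] = 1, x[1] = 6, x[2] = 2, x[3] = 1.
The sequence repeats with period 3.
(210 - 0) mod 3 = 0, so x[210] = x[0] = 1.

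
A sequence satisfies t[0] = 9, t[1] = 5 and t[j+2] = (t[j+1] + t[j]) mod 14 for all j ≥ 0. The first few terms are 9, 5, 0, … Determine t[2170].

7

Computing terms: t[0] = 9,  t[1] = 5,  t[2] = 0,  t[3] = 5,  t[4] = 5,  t[5] = 10,  t[6] = 1,  t[7] = 11,  t[8] = 12,  t[9] = 9,  t[10] = 7,  t[11] = 2,  t[12] = 9,  t[13] = 11,  t[14] = 6,  t[15] = 3,  t[16] = 9,  t[17] = 12,  t[18] = 7,  t[19] = 5,  t[20] = 12,  t[21] = 3,  t[22] = 1,  t[23] = 4,  t[24] = 5,  t[25] = 9,  t[26] = 0,  t[27] = 9,  t[28] = 9,  t[29] = 4,  t[30] = 13,  t[31] = 3,  t[32] = 2,  t[33] = 5,  t[34] = 7,  t[35] = 12,  t[36] = 5,  t[37] = 3,  t[38] = 8,  t[39] = 11,  t[40] = 5,  t[41] = 2,  t[42] = 7,  t[43] = 9,  t[44] = 2,  t[45] = 11,  t[46] = 13,  t[47] = 10,  t[48] = 9,  t[49] = 5.
The sequence repeats with period 48.
So t[2170] = t[0 + ((2170-0) mod 48)] = t[10] = 7.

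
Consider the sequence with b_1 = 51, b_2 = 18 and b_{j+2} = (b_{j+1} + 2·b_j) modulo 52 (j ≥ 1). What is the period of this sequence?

12

We have b_1 = 51,  b_2 = 18,  b_3 = 16,  b_4 = 0,  b_5 = 32,  b_6 = 32,  b_7 = 44,  b_8 = 4,  b_9 = 40,  b_{10} = 48,  b_{11} = 24,  b_{12} = 16,  b_{13} = 12,  b_{14} = 44,  b_{15} = 16,  b_{16} = 0.
Since (b_{15}, b_{16}) = (b_3, b_4) = (16, 0) (two consecutive terms determine the rest), the sequence is eventually periodic: after a pre-period of length 2 it cycles with period 12.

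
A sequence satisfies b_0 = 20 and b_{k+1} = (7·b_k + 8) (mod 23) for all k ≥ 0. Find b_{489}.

1

Listing terms: b_0 = 20, b_1 = 10, b_2 = 9, b_3 = 2, b_4 = 22, b_5 = 1, b_6 = 15, b_7 = 21, b_8 = 17, b_9 = 12, b_{10} = 0, b_{11} = 8, b_{12} = 18, b_{13} = 19, b_{14} = 3, b_{15} = 6, b_{16} = 4, b_{17} = 13, b_{18} = 7, b_{19} = 11, b_{20} = 16, b_{21} = 5, b_{22} = 20.
Since b_{22} = b_0 = 20, the sequence is periodic with period 22.
So b_{489} = b_{0 + ((489-0) mod 22)} = b_5 = 1.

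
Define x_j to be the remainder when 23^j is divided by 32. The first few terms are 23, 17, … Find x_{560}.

1

We have x_1 = 23; x_2 = 17; x_3 = 7; x_4 = 1; x_5 = 23.
The sequence repeats with period 4.
So x_{560} = x_{1 + ((560-1) mod 4)} = x_4 = 1.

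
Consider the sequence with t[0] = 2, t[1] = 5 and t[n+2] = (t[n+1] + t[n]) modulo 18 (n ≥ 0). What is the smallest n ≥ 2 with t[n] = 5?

8

Listing terms: t[0] = 2,  t[1] = 5,  t[2] = 7,  t[3] = 12,  t[4] = 1,  t[5] = 13,  t[6] = 14,  t[7] = 9,  t[8] = 5,  t[9] = 14,  t[10] = 1,  t[11] = 15,  t[12] = 16,  t[13] = 13,  t[14] = 11,  t[15] = 6,  t[16] = 17,  t[17] = 5,  t[18] = 4,  t[19] = 9,  t[20] = 13,  t[21] = 4,  t[22] = 17,  t[23] = 3,  t[24] = 2,  t[25] = 5.
The sequence repeats with period 24.
The value 5 first appears (with n ≥ 2) at t[8].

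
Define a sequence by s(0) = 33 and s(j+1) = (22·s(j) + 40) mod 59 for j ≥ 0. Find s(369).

Listing terms: s(0) = 33, s(1) = 58, s(2) = 18, s(3) = 23, s(4) = 15, s(5) = 16, s(6) = 38, s(7) = 50, s(8) = 19, s(9) = 45, s(10) = 27, s(11) = 44, s(12) = 5, s(13) = 32, s(14) = 36, s(15) = 6, s(16) = 54, s(17) = 48, s(18) = 34, s(19) = 21, s(20) = 30, s(21) = 51, s(22) = 41, s(23) = 57, s(24) = 55, s(25) = 11, s(26) = 46, s(27) = 49, s(28) = 56, s(29) = 33.
The sequence repeats with period 29.
(369 - 0) mod 29 = 21, so s(369) = s(21) = 51.

51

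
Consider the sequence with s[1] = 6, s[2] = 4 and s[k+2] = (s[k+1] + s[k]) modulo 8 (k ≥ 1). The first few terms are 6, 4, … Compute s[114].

6

We have s[1] = 6; s[2] = 4; s[3] = 2; s[4] = 6; s[5] = 0; s[6] = 6; s[7] = 6; s[8] = 4.
Since (s[7], s[8]) = (s[1], s[2]) = (6, 4) (two consecutive terms determine the rest), the sequence is periodic with period 6.
(114 - 1) mod 6 = 5, so s[114] = s[6] = 6.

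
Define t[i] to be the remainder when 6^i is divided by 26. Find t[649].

We have t[0] = 1; t[1] = 6; t[2] = 10; t[3] = 8; t[4] = 22; t[5] = 2; t[6] = 12; t[7] = 20; t[8] = 16; t[9] = 18; t[10] = 4; t[11] = 24; t[12] = 14; t[13] = 6.
Since t[13] = t[1] = 6, the sequence is eventually periodic: after a pre-period of length 1 it cycles with period 12.
For i ≥ 1, t[i] depends only on (i - 1) mod 12. (649 - 1) mod 12 = 0, so t[649] = t[1] = 6.

6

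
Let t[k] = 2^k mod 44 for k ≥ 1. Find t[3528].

Computing terms: t[1] = 2,  t[2] = 4,  t[3] = 8,  t[4] = 16,  t[5] = 32,  t[6] = 20,  t[7] = 40,  t[8] = 36,  t[9] = 28,  t[10] = 12,  t[11] = 24,  t[12] = 4.
Since t[12] = t[2] = 4, the sequence is eventually periodic: after a pre-period of length 1 it cycles with period 10.
For k ≥ 2, t[k] depends only on (k - 2) mod 10. (3528 - 2) mod 10 = 6, so t[3528] = t[8] = 36.

36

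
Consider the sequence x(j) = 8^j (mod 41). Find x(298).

Computing terms: x(0) = 1; x(1) = 8; x(2) = 23; x(3) = 20; x(4) = 37; x(5) = 9; x(6) = 31; x(7) = 2; x(8) = 16; x(9) = 5; x(10) = 40; x(11) = 33; x(12) = 18; x(13) = 21; x(14) = 4; x(15) = 32; x(16) = 10; x(17) = 39; x(18) = 25; x(19) = 36; x(20) = 1.
The sequence repeats with period 20.
(298 - 0) mod 20 = 18, so x(298) = x(18) = 25.

25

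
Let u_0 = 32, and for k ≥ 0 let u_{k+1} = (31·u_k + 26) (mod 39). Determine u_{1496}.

6

u_0 = 32, u_1 = 4, u_2 = 33, u_3 = 35, u_4 = 19, u_5 = 30, u_6 = 20, u_7 = 22, u_8 = 6, u_9 = 17, u_{10} = 7, u_{11} = 9, u_{12} = 32.
The sequence repeats with period 12.
(1496 - 0) mod 12 = 8, so u_{1496} = u_8 = 6.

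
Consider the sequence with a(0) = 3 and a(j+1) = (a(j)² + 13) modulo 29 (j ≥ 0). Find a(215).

a(0) = 3,  a(1) = 22,  a(2) = 4,  a(3) = 0,  a(4) = 13,  a(5) = 8,  a(6) = 19,  a(7) = 26,  a(8) = 22.
Since a(8) = a(1) = 22, the sequence is eventually periodic: after a pre-period of length 1 it cycles with period 7.
For j ≥ 1, a(j) depends only on (j - 1) mod 7. (215 - 1) mod 7 = 4, so a(215) = a(5) = 8.

8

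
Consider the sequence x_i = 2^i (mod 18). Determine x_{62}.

We have x_1 = 2, x_2 = 4, x_3 = 8, x_4 = 16, x_5 = 14, x_6 = 10, x_7 = 2.
The sequence repeats with period 6.
(62 - 1) mod 6 = 1, so x_{62} = x_2 = 4.

4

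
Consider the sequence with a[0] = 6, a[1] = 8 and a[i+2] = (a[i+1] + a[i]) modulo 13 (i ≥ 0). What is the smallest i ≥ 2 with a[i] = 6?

We have a[0] = 6; a[1] = 8; a[2] = 1; a[3] = 9; a[4] = 10; a[5] = 6; a[6] = 3; a[7] = 9; a[8] = 12; a[9] = 8; a[10] = 7; a[11] = 2; a[12] = 9; a[13] = 11; a[14] = 7; a[15] = 5; a[16] = 12; a[17] = 4; a[18] = 3; a[19] = 7; a[20] = 10; a[21] = 4; a[22] = 1; a[23] = 5; a[24] = 6; a[25] = 11; a[26] = 4; a[27] = 2; a[28] = 6; a[29] = 8.
The sequence repeats with period 28.
The value 6 first appears (with i ≥ 2) at a[5].

5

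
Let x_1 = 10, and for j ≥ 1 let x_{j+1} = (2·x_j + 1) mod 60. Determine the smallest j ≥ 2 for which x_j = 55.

Computing terms: x_1 = 10,  x_2 = 21,  x_3 = 43,  x_4 = 27,  x_5 = 55,  x_6 = 51,  x_7 = 43.
Since x_7 = x_3 = 43, the sequence is eventually periodic: after a pre-period of length 2 it cycles with period 4.
The value 55 first appears (with j ≥ 2) at x_5.

5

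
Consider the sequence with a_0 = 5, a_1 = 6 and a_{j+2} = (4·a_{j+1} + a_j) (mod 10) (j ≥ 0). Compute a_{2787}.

We have a_0 = 5; a_1 = 6; a_2 = 9; a_3 = 2; a_4 = 7; a_5 = 0; a_6 = 7; a_7 = 8; a_8 = 9; a_9 = 4; a_{10} = 5; a_{11} = 4; a_{12} = 1; a_{13} = 8; a_{14} = 3; a_{15} = 0; a_{16} = 3; a_{17} = 2; a_{18} = 1; a_{19} = 6; a_{20} = 5; a_{21} = 6.
Since (a_{20}, a_{21}) = (a_0, a_1) = (5, 6) (two consecutive terms determine the rest), the sequence is periodic with period 20.
So a_{2787} = a_{0 + ((2787-0) mod 20)} = a_7 = 8.

8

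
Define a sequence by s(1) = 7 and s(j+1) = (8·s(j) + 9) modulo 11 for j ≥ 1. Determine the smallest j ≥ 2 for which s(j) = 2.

Listing terms: s(1) = 7,  s(2) = 10,  s(3) = 1,  s(4) = 6,  s(5) = 2,  s(6) = 3,  s(7) = 0,  s(8) = 9,  s(9) = 4,  s(10) = 8,  s(11) = 7.
The sequence repeats with period 10.
The value 2 first appears (with j ≥ 2) at s(5).

5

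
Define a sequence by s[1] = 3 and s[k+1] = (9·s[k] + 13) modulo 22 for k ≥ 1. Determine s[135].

5

Listing terms: s[1] = 3; s[2] = 18; s[3] = 21; s[4] = 4; s[5] = 5; s[6] = 14; s[7] = 7; s[8] = 10; s[9] = 15; s[10] = 16; s[11] = 3.
The sequence repeats with period 10.
(135 - 1) mod 10 = 4, so s[135] = s[5] = 5.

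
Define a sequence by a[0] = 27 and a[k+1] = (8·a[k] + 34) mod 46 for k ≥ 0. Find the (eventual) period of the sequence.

Listing terms: a[0] = 27; a[1] = 20; a[2] = 10; a[3] = 22; a[4] = 26; a[5] = 12; a[6] = 38; a[7] = 16; a[8] = 24; a[9] = 42; a[10] = 2; a[11] = 4; a[12] = 20.
Since a[12] = a[1] = 20, the sequence is eventually periodic: after a pre-period of length 1 it cycles with period 11.

11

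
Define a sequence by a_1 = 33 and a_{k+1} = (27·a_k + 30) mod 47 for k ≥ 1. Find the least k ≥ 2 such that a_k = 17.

a_1 = 33,  a_2 = 28,  a_3 = 34,  a_4 = 8,  a_5 = 11,  a_6 = 45,  a_7 = 23,  a_8 = 40,  a_9 = 29,  a_{10} = 14,  a_{11} = 32,  a_{12} = 1,  a_{13} = 10,  a_{14} = 18,  a_{15} = 46,  a_{16} = 3,  a_{17} = 17,  a_{18} = 19,  a_{19} = 26,  a_{20} = 27,  a_{21} = 7,  a_{22} = 31,  a_{23} = 21,  a_{24} = 33.
Since a_{24} = a_1 = 33, the sequence is periodic with period 23.
The value 17 first appears (with k ≥ 2) at a_{17}.

17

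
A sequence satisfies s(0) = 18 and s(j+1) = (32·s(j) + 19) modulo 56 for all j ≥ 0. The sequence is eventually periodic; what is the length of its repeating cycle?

3

Listing terms: s(0) = 18; s(1) = 35; s(2) = 19; s(3) = 11; s(4) = 35.
Since s(4) = s(1) = 35, the sequence is eventually periodic: after a pre-period of length 1 it cycles with period 3.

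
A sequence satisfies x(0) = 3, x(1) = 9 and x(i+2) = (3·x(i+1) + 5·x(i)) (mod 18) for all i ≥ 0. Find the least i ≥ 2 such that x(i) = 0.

Computing terms: x(0) = 3; x(1) = 9; x(2) = 6; x(3) = 9; x(4) = 3; x(5) = 0; x(6) = 15; x(7) = 9; x(8) = 12; x(9) = 9; x(10) = 15; x(11) = 0; x(12) = 3; x(13) = 9.
Since (x(12), x(13)) = (x(0), x(1)) = (3, 9) (two consecutive terms determine the rest), the sequence is periodic with period 12.
The value 0 first appears (with i ≥ 2) at x(5).

5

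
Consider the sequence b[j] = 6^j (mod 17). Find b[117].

We have b[1] = 6,  b[2] = 2,  b[3] = 12,  b[4] = 4,  b[5] = 7,  b[6] = 8,  b[7] = 14,  b[8] = 16,  b[9] = 11,  b[10] = 15,  b[11] = 5,  b[12] = 13,  b[13] = 10,  b[14] = 9,  b[15] = 3,  b[16] = 1,  b[17] = 6.
The sequence repeats with period 16.
So b[117] = b[1 + ((117-1) mod 16)] = b[5] = 7.

7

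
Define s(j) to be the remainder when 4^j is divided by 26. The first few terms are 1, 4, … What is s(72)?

Computing terms: s(0) = 1,  s(1) = 4,  s(2) = 16,  s(3) = 12,  s(4) = 22,  s(5) = 10,  s(6) = 14,  s(7) = 4.
Since s(7) = s(1) = 4, the sequence is eventually periodic: after a pre-period of length 1 it cycles with period 6.
For j ≥ 1, s(j) depends only on (j - 1) mod 6. (72 - 1) mod 6 = 5, so s(72) = s(6) = 14.

14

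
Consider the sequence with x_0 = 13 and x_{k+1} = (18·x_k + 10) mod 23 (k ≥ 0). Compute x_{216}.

Listing terms: x_0 = 13,  x_1 = 14,  x_2 = 9,  x_3 = 11,  x_4 = 1,  x_5 = 5,  x_6 = 8,  x_7 = 16,  x_8 = 22,  x_9 = 15,  x_{10} = 4,  x_{11} = 13.
The sequence repeats with period 11.
So x_{216} = x_{0 + ((216-0) mod 11)} = x_7 = 16.

16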